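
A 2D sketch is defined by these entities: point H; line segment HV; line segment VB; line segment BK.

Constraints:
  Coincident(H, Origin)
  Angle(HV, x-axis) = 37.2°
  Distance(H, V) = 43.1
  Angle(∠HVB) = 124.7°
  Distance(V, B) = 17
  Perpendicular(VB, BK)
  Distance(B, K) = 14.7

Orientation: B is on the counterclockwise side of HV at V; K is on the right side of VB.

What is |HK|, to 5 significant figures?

65.105

∠HVB = 124.7°, so VB runs at 37.2° + (180° − 124.7°) = 92.500° from the x-axis; with |VB| = 17.0, B = V + 17.0·(cos 92.500°, sin 92.500°) = (33.589, 43.042). VB ⟂ BK; with |BK| = 14.7 on the right of VB, K = B + 14.7·(0.99905, 0.043619) = (48.275, 43.683). Then |HK| = |K − H| = 65.105.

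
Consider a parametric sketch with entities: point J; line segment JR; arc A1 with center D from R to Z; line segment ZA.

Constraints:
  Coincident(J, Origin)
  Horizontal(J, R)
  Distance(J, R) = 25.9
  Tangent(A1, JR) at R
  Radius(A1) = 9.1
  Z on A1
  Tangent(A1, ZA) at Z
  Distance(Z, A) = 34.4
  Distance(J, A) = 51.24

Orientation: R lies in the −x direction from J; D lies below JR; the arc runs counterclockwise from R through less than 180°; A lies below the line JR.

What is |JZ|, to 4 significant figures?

36.54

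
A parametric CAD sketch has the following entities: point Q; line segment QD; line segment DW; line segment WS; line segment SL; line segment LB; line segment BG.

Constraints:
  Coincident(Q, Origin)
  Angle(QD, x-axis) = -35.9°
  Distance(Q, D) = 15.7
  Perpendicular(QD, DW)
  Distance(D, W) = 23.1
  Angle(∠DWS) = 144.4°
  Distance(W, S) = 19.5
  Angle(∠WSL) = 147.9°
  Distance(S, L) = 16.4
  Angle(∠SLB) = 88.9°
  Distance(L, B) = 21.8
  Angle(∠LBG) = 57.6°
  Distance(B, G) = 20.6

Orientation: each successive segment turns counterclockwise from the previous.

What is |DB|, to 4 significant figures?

42.45

∠WSL = 147.9° gives SL at 121.8° from the x-axis; with |SL| = 16.4, L = (17.72, 42.94). ∠SLB = 88.9° gives LB at -147.1° from the x-axis; with |LB| = 21.8, B = (-0.5808, 31.10). Then |DB| = |B − D| = 42.45.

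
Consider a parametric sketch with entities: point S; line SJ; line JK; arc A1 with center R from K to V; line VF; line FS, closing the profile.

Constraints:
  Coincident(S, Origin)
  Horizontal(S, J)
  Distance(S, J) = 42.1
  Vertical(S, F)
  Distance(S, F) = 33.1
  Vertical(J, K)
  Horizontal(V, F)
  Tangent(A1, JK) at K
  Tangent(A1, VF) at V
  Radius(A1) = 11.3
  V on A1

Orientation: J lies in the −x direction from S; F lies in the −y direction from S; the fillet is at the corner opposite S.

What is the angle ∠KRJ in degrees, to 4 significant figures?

62.60°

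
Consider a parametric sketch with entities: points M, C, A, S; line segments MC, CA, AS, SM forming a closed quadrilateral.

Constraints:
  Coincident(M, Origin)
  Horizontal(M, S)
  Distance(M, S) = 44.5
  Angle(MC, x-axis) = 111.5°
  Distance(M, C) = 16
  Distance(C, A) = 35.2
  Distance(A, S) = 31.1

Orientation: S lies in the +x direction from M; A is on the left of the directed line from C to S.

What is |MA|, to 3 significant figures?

37.9

Checks: MC at 111.5° ✓; |CA| = 35.20 ✓; |AS| = 31.10 ✓.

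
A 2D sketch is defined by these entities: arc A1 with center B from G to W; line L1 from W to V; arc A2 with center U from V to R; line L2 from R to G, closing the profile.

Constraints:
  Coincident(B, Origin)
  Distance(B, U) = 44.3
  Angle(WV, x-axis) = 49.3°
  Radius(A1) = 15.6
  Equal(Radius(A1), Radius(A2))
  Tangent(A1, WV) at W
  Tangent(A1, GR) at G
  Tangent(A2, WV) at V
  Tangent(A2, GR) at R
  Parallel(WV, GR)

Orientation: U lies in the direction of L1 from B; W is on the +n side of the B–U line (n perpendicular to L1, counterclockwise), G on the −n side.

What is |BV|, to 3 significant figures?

47.0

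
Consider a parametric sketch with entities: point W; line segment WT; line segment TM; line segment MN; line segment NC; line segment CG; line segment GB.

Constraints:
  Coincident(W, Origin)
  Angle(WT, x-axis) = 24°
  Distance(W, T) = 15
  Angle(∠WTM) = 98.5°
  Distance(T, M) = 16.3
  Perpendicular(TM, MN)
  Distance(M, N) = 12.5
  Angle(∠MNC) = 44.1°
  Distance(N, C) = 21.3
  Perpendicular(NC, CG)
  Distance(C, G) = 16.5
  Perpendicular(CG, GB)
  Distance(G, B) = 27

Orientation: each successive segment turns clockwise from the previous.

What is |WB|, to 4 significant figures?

35.68

NC is perpendicular to CG, so CG runs at -13.40°; with |CG| = 16.5, G = (32.91, 2.534). The perpendicularity gives GB at right angles to CG, so GB runs at -103.4°; with |GB| = 27.0, B = (26.65, -23.73). Then |WB| = |B − W| = 35.68.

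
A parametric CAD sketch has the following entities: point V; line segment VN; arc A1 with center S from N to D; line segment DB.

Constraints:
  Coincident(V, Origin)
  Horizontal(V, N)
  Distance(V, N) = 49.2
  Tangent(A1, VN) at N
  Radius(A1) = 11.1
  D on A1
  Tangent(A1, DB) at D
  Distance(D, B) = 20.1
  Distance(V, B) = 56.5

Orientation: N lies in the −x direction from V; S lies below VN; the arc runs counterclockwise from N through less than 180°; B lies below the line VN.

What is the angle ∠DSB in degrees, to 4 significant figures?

61.09°

Checks: |VN| = 49.20 ✓; |SD| = 11.10 ✓; ∠(SD, DB) = 90.00° ✓; |DB| = 20.10 ✓; |VB| = 56.50 ✓.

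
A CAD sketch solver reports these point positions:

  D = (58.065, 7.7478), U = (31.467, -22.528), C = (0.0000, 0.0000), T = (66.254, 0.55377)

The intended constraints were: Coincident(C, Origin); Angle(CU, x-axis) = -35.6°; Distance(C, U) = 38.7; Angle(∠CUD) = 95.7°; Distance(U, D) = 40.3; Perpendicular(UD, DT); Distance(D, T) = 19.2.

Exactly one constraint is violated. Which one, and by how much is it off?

Distance(D, T) = 19.2 — off by 8.30.

C = (0.00, 0.00) ✓; CU at -35.60° ✓; |CU| = 38.70 ✓; ∠CUD = 95.70° ✓; |UD| = 40.30 ✓; ∠(UD, DT) = 90.00° ✓; |DT| = 10.90 ✗.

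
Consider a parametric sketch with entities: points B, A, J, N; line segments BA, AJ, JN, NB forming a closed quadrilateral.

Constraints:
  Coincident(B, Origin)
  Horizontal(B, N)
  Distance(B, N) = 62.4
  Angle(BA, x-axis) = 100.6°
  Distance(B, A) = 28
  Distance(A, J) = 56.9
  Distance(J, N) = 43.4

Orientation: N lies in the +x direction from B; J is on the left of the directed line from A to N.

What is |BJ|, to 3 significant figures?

65.0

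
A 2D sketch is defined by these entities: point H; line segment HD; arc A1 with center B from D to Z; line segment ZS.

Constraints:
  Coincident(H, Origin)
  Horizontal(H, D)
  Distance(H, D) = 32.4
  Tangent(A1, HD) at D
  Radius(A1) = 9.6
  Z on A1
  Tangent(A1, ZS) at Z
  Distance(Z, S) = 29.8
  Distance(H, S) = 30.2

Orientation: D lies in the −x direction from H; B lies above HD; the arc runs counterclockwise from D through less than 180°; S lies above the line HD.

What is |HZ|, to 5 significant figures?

24.773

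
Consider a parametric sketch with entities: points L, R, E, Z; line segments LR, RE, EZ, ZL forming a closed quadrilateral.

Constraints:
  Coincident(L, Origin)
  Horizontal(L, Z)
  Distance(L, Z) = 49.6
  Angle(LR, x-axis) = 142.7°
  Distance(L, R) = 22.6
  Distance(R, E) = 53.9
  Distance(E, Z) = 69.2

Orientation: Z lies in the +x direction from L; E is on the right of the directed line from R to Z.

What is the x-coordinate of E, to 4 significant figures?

-7.449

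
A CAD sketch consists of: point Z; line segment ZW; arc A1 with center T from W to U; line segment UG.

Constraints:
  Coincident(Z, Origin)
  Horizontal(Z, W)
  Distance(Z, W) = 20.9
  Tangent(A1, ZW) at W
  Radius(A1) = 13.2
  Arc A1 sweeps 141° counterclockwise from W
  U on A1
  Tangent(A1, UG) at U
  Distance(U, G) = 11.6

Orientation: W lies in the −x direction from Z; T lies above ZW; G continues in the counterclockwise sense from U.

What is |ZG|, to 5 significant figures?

37.590

On A1, W sits at bearing -90° from T; a 141° counterclockwise sweep puts U at bearing 51°, so U = T + 13.2·(cos 51°, sin 51°) = (-12.593, 23.458). The tangent condition forces TU to be normal to UG, so UG runs along (−sin 51°, cos 51°); with |UG| = 11.6, G = (-21.608, 30.758). Then |ZG| = |G − Z| = 37.590.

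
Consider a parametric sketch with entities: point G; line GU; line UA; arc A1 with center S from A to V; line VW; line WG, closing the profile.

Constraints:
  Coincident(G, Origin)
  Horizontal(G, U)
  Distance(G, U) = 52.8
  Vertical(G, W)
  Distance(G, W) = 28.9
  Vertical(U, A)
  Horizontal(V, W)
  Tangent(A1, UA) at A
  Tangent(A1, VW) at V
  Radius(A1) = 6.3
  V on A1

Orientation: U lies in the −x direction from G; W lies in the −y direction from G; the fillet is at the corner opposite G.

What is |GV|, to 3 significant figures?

54.7

G is at the origin; G and U share the same y with |GU| = 52.8 and U on the −x side, so U = (-52.8, 0.00). G and W share the same x with |GW| = 28.9 and W on the −y side, so W = (0.00, -28.9). The virtual corner opposite G is at (-52.8, -28.9). The tangent condition forces SA to be normal to UA and since A1 is tangent to VW there, SV ⟂ VW, with radius 6.3, so the center S sits 6.3 in from both sides at S = (-46.5, -22.6). That places the tangent points at A = (-52.8, -22.6) on UA and V = (-46.5, -28.9) on VW. Then |GV| = |V − G| = 54.7.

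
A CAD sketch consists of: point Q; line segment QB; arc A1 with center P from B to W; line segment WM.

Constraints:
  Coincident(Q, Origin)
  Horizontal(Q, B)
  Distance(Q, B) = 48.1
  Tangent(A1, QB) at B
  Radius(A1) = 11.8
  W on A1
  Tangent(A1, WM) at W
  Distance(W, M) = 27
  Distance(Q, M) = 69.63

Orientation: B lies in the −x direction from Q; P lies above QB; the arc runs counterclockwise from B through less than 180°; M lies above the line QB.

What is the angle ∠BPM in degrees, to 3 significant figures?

162°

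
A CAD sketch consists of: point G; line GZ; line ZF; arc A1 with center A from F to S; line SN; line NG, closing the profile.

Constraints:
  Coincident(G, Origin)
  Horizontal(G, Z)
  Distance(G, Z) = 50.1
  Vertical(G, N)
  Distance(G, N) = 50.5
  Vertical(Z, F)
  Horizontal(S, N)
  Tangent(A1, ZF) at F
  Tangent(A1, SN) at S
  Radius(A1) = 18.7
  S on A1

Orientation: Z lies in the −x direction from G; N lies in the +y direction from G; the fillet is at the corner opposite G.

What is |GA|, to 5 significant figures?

44.690

GN is vertical with |GN| = 50.5 and N on the +y side, so N = (0.0000, 50.500). The virtual corner opposite G is at (-50.100, 50.500). The tangent condition forces AF to be normal to ZF and A1 meets SN tangentially, so AS is at right angles to SN, with radius 18.7, so the center A sits 18.7 in from both sides at A = (-31.400, 31.800). Then |GA| = |A − G| = 44.690.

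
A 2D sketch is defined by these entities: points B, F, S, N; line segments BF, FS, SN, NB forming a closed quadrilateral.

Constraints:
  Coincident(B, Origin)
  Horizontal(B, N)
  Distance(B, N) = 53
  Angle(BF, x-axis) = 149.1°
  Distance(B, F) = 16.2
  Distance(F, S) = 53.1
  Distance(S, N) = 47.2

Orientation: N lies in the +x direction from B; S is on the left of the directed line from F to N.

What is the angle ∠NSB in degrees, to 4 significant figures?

66.54°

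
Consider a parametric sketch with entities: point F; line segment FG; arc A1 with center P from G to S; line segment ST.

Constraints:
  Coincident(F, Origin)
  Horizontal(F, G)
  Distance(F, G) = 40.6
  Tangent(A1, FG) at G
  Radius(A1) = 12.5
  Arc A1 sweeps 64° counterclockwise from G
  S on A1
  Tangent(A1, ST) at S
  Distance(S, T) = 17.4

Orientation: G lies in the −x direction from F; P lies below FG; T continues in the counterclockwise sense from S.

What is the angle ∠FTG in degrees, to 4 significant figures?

29.36°

On A1, G sits at bearing 90° from P; a 64° counterclockwise sweep puts S at bearing 154°, so S = P + 12.5·(cos 154°, sin 154°) = (-51.83, -7.020). A1 meets ST tangentially, so PS is at right angles to ST, so ST runs along (−sin 154°, cos 154°); with |ST| = 17.4, T = (-59.46, -22.66). Then cos ∠FTG = TF·TG / (|TF||TG|), giving 29.36°.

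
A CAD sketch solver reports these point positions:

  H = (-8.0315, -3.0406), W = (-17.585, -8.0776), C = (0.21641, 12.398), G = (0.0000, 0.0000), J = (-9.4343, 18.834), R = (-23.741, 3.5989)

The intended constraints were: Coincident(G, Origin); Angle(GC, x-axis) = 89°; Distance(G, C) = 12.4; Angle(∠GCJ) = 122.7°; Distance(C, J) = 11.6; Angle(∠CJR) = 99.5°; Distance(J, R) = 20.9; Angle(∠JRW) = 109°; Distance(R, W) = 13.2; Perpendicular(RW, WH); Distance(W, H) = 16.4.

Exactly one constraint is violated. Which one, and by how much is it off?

Distance(W, H) = 16.4 — off by 5.60.

G = (0.00, 0.00) ✓; GC at 89.00° ✓; |GC| = 12.40 ✓; ∠GCJ = 122.7° ✓; |CJ| = 11.60 ✓; ∠CJR = 99.50° ✓; |JR| = 20.90 ✓; ∠JRW = 109.0° ✓; |RW| = 13.20 ✓; ∠(RW, WH) = 90.00° ✓; |WH| = 10.80 ✗.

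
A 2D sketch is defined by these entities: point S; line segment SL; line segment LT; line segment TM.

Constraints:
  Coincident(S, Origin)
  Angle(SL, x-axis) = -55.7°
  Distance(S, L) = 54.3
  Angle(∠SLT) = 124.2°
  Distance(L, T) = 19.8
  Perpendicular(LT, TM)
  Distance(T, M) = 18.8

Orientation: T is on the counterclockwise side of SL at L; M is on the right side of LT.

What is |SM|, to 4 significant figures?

81.19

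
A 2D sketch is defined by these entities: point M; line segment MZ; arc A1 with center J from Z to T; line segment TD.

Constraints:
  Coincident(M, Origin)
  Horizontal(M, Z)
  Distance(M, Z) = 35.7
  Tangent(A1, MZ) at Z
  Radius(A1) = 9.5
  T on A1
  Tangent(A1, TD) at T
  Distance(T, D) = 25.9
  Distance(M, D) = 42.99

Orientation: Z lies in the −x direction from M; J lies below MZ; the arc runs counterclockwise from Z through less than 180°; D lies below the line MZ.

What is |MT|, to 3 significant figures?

45.6

Checks: |MZ| = 35.70 ✓; ∠(JZ, ZM) = 90.00° ✓; |JT| = 9.500 ✓; ∠(JT, TD) = 90.00° ✓; |TD| = 25.90 ✓; |MD| = 42.99 ✓.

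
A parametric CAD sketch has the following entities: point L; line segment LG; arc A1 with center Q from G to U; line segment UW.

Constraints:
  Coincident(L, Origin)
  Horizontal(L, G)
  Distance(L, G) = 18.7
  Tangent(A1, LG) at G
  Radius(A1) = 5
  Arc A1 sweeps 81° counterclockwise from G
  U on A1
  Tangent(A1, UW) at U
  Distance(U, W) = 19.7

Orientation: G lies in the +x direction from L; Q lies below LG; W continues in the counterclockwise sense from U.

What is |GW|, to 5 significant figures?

24.997

On A1, G sits at bearing 90° from Q; an 81° counterclockwise sweep puts U at bearing 171°, so U = Q + 5.0·(cos 171°, sin 171°) = (13.762, -4.2178). Tangency of A1 to UW means the radius QU is perpendicular to UW, so UW runs along (−sin 171°, cos 171°); with |UW| = 19.7, W = (10.680, -23.675). Then |GW| = |W − G| = 24.997.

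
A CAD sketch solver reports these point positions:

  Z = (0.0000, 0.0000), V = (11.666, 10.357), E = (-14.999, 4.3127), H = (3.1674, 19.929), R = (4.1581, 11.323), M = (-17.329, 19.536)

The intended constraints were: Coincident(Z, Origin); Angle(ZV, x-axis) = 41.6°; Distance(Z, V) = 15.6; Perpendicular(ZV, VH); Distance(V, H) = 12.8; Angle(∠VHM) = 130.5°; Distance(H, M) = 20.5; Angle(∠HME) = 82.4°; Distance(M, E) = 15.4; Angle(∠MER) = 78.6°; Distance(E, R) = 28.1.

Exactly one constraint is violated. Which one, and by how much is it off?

Distance(E, R) = 28.1 — off by 7.70.

Z = (0.00, 0.00) ✓; ZV at 41.60° ✓; |ZV| = 15.60 ✓; ∠(ZV, VH) = 90.00° ✓; |VH| = 12.80 ✓; ∠VHM = 130.5° ✓; |HM| = 20.50 ✓; ∠HME = 82.40° ✓; |ME| = 15.40 ✓; ∠MER = 78.60° ✓; |ER| = 20.40 ✗.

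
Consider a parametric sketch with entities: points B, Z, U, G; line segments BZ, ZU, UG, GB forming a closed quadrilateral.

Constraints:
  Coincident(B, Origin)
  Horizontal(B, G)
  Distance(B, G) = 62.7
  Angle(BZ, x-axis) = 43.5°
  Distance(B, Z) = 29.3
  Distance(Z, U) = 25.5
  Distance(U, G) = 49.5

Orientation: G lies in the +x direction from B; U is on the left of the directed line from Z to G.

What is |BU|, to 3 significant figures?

54.5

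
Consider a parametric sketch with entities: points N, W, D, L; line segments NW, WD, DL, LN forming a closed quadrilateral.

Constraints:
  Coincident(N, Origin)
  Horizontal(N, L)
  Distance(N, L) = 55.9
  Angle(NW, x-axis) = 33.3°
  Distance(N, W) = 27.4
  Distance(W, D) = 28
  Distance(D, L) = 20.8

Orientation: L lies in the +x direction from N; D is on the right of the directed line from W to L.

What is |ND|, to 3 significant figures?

38.3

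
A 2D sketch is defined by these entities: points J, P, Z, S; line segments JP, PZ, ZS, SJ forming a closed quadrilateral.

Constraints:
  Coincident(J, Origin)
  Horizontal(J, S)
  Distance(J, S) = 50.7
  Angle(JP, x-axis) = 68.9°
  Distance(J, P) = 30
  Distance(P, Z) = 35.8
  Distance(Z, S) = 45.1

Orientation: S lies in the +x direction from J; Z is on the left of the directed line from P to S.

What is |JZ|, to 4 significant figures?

61.53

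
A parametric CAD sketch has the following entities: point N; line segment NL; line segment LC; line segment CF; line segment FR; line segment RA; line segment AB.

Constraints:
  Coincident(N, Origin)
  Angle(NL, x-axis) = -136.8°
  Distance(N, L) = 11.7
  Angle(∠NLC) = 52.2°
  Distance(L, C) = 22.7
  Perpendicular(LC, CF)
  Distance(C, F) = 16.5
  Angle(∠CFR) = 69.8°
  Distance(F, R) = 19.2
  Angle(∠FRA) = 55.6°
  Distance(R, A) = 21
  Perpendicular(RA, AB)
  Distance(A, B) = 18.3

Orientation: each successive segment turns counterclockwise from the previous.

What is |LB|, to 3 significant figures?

34.8

N is at the origin; NL runs at -136.8° with length 11.7, so L = (-8.53, -8.01). ∠NLC = 52.2° gives LC at -9.00° from the x-axis; with |LC| = 22.7, C = (13.9, -11.6). The perpendicularity gives CF at right angles to LC, so CF runs at 81.0°; with |CF| = 16.5, F = (16.5, 4.74). ∠CFR = 69.8° gives FR at -169° from the x-axis; with |FR| = 19.2, R = (-2.36, 1.01). ∠FRA = 55.6° gives RA at -44.4° from the x-axis; with |RA| = 21.0, A = (12.6, -13.7). The perpendicularity gives AB at right angles to RA, so AB runs at 45.6°; with |AB| = 18.3, B = (25.4, -0.611). Then |LB| = |B − L| = 34.8.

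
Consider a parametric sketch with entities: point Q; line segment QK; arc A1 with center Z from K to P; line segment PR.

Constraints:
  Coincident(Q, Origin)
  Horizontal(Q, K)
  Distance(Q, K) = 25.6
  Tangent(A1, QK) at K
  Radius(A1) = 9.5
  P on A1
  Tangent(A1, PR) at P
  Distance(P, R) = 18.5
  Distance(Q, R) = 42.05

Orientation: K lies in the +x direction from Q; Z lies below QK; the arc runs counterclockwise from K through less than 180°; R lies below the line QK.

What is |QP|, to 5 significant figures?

23.763

Checks: |ZK| = 9.500 ✓; |ZP| = 9.500 ✓; ∠(ZP, PR) = 90.00° ✓; |PR| = 18.50 ✓; |QR| = 42.05 ✓.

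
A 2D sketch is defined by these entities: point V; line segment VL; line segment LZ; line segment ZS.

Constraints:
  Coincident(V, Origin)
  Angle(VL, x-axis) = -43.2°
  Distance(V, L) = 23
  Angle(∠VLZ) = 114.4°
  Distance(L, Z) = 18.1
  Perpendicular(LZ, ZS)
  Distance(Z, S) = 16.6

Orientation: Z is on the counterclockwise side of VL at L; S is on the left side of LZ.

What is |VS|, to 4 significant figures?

27.94

∠VLZ = 114.4°, so LZ runs at -43.2° + (180° − 114.4°) = 22.40° from the x-axis; with |LZ| = 18.1, Z = L + 18.1·(cos 22.40°, sin 22.40°) = (33.50, -8.847). LZ ⟂ ZS; with |ZS| = 16.6 on the left of LZ, S = Z + 16.6·(-0.3811, 0.9245) = (27.17, 6.500). Then |VS| = |S − V| = 27.94.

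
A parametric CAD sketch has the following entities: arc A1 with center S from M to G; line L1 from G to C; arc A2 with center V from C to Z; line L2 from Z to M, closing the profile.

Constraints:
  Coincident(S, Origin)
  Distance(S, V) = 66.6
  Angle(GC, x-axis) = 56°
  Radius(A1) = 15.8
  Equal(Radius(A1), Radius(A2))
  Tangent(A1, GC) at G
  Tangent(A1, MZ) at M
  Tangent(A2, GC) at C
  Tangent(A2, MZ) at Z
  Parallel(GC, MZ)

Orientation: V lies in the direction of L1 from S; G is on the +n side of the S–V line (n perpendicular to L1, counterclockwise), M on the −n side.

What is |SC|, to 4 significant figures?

68.45

The slot axis is L1's direction at 56.0°, so u = (cos 56.0°, sin 56.0°) = (0.5592, 0.8290) and n = (−sin 56.0°, cos 56.0°) = (-0.8290, 0.5592). S is at the origin and V lies 66.6 along u from S, so V = 66.6·u = (37.24, 55.21). Tangency of A1 to both parallel lines with radius 15.8 puts G and M at S ± 15.8·n: G = (-13.10, 8.835), M = (13.10, -8.835). Equal radii place C and Z the same way about V: C = V + 15.8·n = (24.14, 64.05), Z = V − 15.8·n = (50.34, 46.38). Then |SC| = |C − S| = 68.45.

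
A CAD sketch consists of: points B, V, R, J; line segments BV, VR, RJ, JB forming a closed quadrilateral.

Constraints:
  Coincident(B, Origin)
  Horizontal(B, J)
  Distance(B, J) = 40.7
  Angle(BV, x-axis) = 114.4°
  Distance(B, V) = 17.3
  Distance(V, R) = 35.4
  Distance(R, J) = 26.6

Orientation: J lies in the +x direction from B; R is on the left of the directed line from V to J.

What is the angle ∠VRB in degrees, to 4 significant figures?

28.08°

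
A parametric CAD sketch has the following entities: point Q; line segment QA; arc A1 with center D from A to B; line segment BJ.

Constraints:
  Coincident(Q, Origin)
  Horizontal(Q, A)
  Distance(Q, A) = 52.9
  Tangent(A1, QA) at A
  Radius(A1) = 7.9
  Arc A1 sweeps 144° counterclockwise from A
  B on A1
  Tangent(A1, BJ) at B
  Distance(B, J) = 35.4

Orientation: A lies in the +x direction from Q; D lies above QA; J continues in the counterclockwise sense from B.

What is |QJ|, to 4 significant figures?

45.47

On A1, A sits at bearing -90° from D; a 144° counterclockwise sweep puts B at bearing 54°, so B = D + 7.9·(cos 54°, sin 54°) = (57.54, 14.29). The tangent condition forces DB to be normal to BJ, so BJ runs along (−sin 54°, cos 54°); with |BJ| = 35.4, J = (28.90, 35.10). Then |QJ| = |J − Q| = 45.47.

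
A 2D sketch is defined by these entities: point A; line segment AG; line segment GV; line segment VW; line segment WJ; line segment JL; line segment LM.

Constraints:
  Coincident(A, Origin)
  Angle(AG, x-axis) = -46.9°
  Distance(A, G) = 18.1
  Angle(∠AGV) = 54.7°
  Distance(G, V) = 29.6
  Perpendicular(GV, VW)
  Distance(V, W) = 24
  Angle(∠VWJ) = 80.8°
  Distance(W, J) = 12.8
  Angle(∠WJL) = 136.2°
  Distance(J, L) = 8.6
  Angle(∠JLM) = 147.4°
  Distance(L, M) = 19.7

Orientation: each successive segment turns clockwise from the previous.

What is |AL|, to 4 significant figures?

1.366

A is at the origin; AG runs at -46.9° with length 18.1, so G = (12.37, -13.22). ∠AGV = 54.7° gives GV at -172.2° from the x-axis; with |GV| = 29.6, V = (-16.96, -17.23). GV ⟂ VW, so VW runs at 97.80°; with |VW| = 24.0, W = (-20.22, 6.545). ∠VWJ = 80.8° gives WJ at -1.400° from the x-axis; with |WJ| = 12.8, J = (-7.420, 6.232). ∠WJL = 136.2° gives JL at -45.20° from the x-axis; with |JL| = 8.6, L = (-1.360, 0.1298). Then |AL| = |L − A| = 1.366.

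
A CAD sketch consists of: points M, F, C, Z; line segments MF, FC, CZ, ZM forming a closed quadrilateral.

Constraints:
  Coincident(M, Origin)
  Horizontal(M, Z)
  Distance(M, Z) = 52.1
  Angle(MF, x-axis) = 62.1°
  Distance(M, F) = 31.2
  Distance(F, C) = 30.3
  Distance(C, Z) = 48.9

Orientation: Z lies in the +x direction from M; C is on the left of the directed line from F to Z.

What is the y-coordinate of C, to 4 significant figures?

46.82

M is at the origin; M and Z share the same y with |MZ| = 52.1 and Z in +x, so Z = (52.1, 0). MF runs at 62.1° with |MF| = 31.2, so F = (14.60, 27.57). C is determined by |FC| = 30.3 and |CZ| = 48.9 together: it lies at the intersection of circle(F, 30.3) and circle(Z, 48.9). With |FZ| = 46.55, the foot of the radical line on FZ is 7.449 from F and the perpendicular offset is √(30.3² − 7.449²) = 29.37. Taking the left-of-FZ solution: C = (38.00, 46.82).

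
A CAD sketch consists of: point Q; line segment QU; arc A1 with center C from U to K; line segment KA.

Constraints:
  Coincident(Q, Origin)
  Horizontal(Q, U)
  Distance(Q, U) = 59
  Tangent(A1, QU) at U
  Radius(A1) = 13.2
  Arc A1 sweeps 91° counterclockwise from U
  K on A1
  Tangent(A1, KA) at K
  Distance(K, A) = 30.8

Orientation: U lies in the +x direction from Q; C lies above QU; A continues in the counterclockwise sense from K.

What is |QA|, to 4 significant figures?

84.21

Q is at the origin; Q and U share the same y with |QU| = 59.0 and U on the +x side, so U = (59.00, 0.000). Tangency of A1 to QU means the radius CU is perpendicular to QU, so C = U + (0, 13.2) = (59.00, 13.20). On A1, U sits at bearing -90° from C; a 91° counterclockwise sweep puts K at bearing 1°, so K = C + 13.2·(cos 1°, sin 1°) = (72.20, 13.43). The tangent condition forces CK to be normal to KA, so KA runs along (−sin 1°, cos 1°); with |KA| = 30.8, A = (71.66, 44.23). Then |QA| = |A − Q| = 84.21.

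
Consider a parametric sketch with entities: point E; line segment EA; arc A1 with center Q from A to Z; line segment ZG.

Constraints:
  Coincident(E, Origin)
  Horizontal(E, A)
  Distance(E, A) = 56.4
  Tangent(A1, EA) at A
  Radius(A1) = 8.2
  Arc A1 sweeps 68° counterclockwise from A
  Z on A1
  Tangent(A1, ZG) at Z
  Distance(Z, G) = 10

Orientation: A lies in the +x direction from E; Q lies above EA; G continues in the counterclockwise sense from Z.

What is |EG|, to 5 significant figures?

69.262

On A1, A sits at bearing -90° from Q; a 68° counterclockwise sweep puts Z at bearing -22°, so Z = Q + 8.2·(cos -22°, sin -22°) = (64.003, 5.1282). A1 meets ZG tangentially, so QZ is at right angles to ZG, so ZG runs along (−sin -22°, cos -22°); with |ZG| = 10.0, G = (67.749, 14.400). Then |EG| = |G − E| = 69.262.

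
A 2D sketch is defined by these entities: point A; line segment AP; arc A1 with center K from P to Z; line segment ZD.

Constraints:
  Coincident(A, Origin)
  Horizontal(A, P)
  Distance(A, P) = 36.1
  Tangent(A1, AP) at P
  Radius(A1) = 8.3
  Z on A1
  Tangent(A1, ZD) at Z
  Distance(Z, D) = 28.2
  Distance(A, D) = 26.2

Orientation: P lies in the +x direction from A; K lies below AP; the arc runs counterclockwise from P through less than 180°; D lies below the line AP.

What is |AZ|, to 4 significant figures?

30.05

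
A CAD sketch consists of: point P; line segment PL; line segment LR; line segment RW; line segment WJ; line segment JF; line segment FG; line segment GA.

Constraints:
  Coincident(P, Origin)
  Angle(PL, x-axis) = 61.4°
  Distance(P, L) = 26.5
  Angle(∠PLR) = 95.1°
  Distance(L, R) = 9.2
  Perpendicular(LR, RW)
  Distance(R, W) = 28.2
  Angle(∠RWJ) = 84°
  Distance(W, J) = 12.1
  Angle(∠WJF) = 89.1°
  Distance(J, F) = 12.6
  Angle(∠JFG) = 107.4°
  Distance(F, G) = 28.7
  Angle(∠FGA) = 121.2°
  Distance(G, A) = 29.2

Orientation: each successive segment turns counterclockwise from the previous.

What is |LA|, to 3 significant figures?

55.7

P is at the origin; PL runs at 61.4° with length 26.5, so L = (12.7, 23.3). ∠PLR = 95.1° gives LR at 146° from the x-axis; with |LR| = 9.2, R = (5.03, 28.4). The perpendicularity gives RW at right angles to LR, so RW runs at -124°; with |RW| = 28.2, W = (-10.6, 4.91). ∠RWJ = 84.0° gives WJ at -27.7° from the x-axis; with |WJ| = 12.1, J = (0.0980, -0.715). ∠WJF = 89.1° gives JF at 63.2° from the x-axis; with |JF| = 12.6, F = (5.78, 10.5). ∠JFG = 107.4° gives FG at 136° from the x-axis; with |FG| = 28.7, G = (-14.8, 30.5). ∠FGA = 121.2° gives GA at -165° from the x-axis; with |GA| = 29.2, A = (-43.1, 23.2). Then |LA| = |A − L| = 55.7.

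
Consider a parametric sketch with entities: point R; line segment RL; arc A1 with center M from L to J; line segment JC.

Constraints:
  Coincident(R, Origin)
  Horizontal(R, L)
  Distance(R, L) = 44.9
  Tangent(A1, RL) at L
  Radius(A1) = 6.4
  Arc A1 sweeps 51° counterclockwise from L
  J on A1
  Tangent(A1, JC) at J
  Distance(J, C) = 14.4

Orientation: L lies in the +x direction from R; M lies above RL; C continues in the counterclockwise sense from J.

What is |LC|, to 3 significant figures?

19.5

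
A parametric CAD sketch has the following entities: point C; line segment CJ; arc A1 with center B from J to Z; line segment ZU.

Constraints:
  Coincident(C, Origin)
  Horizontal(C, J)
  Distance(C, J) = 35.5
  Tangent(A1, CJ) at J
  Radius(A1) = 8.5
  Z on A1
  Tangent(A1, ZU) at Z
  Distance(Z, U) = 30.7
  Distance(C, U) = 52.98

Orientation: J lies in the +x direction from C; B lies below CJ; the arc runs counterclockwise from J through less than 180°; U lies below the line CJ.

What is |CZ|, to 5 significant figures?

29.176

C is at the origin; C and J share the same y with |CJ| = 35.5 and J on the +x side, so J = (35.500, 0.0000). Since A1 is tangent to CJ there, BJ ⟂ CJ, so B = J + (0, -8.5) = (35.500, -8.5000). Since BZ ⟂ ZU (tangency), |BU| = √(8.5² + 30.7²) = 31.855 regardless of where Z sits on A1. So U lies on both circle(C, 52.98) and circle(B, 31.855); the below-CJ intersection is U = (34.352, -40.334). Z is the foot of the tangent from U: Z = (27.232, -10.471).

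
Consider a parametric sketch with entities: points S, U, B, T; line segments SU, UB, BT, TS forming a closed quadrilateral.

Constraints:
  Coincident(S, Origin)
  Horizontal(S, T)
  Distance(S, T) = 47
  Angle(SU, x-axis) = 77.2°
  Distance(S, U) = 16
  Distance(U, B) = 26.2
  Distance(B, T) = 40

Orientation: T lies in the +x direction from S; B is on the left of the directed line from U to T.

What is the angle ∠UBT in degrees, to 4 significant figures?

85.77°

S is at the origin; S and T share the same y with |ST| = 47.0 and T in +x, so T = (47.0, 0). SU runs at 77.2° with |SU| = 16.0, so U = (3.545, 15.60). B is determined by |UB| = 26.2 and |BT| = 40.0 together: it lies at the intersection of circle(U, 26.2) and circle(T, 40.0). With |UT| = 46.17, the foot of the radical line on UT is 13.19 from U and the perpendicular offset is √(26.2² − 13.19²) = 22.64. Taking the left-of-UT solution: B = (23.61, 32.45).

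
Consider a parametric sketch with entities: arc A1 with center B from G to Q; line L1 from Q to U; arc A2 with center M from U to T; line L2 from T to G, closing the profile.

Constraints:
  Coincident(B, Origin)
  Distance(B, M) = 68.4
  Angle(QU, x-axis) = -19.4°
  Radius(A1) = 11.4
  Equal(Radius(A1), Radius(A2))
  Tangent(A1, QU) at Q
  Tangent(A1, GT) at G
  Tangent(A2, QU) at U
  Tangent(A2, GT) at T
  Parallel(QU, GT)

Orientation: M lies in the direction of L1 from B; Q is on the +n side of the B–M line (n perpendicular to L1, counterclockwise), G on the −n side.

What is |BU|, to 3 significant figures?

69.3

The slot axis is L1's direction at -19.4°, so u = (cos -19.4°, sin -19.4°) = (0.943, -0.332) and n = (−sin -19.4°, cos -19.4°) = (0.332, 0.943). B is at the origin and M lies 68.4 along u from B, so M = 68.4·u = (64.5, -22.7). Tangency of A1 to both parallel lines with radius 11.4 puts Q and G at B ± 11.4·n: Q = (3.79, 10.8), G = (-3.79, -10.8). Equal radii place U and T the same way about M: U = M + 11.4·n = (68.3, -12.0), T = M − 11.4·n = (60.7, -33.5). Then |BU| = |U − B| = 69.3.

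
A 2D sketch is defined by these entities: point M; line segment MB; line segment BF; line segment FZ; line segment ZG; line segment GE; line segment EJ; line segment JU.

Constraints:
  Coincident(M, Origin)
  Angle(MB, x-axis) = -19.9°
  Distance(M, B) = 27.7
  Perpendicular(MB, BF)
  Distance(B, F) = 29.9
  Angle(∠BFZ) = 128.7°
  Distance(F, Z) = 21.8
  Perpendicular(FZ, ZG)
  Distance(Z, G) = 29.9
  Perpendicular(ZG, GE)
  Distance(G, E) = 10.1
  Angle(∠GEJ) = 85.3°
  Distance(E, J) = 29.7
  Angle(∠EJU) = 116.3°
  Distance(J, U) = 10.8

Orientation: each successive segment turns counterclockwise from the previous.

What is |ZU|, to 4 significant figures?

4.376

∠GEJ = 85.3° gives EJ at 36.10° from the x-axis; with |EJ| = 29.7, J = (28.60, 30.59). ∠EJU = 116.3° gives JU at 99.80° from the x-axis; with |JU| = 10.8, U = (26.77, 41.24). Then |ZU| = |U − Z| = 4.376.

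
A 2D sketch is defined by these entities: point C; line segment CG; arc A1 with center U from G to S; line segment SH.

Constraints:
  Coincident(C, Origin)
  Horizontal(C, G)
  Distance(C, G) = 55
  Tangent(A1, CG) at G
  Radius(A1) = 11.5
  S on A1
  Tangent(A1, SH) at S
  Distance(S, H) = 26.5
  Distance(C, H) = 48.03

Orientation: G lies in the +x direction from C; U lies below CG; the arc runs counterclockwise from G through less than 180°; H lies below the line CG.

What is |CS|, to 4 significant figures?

44.82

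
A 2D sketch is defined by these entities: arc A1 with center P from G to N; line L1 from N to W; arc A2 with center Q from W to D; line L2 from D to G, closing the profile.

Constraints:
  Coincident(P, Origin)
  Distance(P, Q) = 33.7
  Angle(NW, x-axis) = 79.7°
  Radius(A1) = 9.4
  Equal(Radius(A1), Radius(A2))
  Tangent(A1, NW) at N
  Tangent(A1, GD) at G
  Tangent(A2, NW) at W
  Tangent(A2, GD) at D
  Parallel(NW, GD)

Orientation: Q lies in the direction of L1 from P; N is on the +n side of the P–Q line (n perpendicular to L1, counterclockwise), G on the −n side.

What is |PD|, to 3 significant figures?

35.0

Tangency of A1 to both parallel lines with radius 9.4 puts N and G at P ± 9.4·n: N = (-9.25, 1.68), G = (9.25, -1.68). Equal radii place W and D the same way about Q: W = Q + 9.4·n = (-3.22, 34.8), D = Q − 9.4·n = (15.3, 31.5). Then |PD| = |D − P| = 35.0.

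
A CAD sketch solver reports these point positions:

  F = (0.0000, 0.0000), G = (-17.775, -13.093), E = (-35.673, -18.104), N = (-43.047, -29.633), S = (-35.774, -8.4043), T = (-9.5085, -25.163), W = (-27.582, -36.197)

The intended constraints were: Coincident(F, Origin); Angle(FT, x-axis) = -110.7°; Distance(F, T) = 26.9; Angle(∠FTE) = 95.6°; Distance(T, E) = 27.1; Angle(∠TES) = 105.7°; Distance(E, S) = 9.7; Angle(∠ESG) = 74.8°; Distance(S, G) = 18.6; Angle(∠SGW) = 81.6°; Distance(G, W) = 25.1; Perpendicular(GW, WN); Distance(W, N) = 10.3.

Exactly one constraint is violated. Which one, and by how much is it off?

Distance(W, N) = 10.3 — off by 6.50.

F = (0.00, 0.00) ✓; FT at -110.7° ✓; |FT| = 26.90 ✓; ∠FTE = 95.60° ✓; |TE| = 27.10 ✓; ∠TES = 105.7° ✓; |ES| = 9.700 ✓; ∠ESG = 74.80° ✓; |SG| = 18.60 ✓; ∠SGW = 81.60° ✓; |GW| = 25.10 ✓; ∠(GW, WN) = 90.00° ✓; |WN| = 16.80 ✗.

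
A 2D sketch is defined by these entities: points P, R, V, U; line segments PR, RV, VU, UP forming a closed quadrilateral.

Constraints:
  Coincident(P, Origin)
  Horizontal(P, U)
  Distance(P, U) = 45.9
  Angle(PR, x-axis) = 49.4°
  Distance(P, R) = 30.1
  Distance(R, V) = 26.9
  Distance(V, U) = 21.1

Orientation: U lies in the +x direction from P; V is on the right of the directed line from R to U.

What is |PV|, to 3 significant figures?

25.3

P is at the origin; PU is horizontal with |PU| = 45.9 and U in +x, so U = (45.9, 0). PR runs at 49.4° with |PR| = 30.1, so R = (19.6, 22.9). V is determined by |RV| = 26.9 and |VU| = 21.1 together: it lies at the intersection of circle(R, 26.9) and circle(U, 21.1). With |RU| = 34.9, the foot of the radical line on RU is 21.4 from R and the perpendicular offset is √(26.9² − 21.4²) = 16.3. Taking the right-of-RU solution: V = (25.1, -3.48).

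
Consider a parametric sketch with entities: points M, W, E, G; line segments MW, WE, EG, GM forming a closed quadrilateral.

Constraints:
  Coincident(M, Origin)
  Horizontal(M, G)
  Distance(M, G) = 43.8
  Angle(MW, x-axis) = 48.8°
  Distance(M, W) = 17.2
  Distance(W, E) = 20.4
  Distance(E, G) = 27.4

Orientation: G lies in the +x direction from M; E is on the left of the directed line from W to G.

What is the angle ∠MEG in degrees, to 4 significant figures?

84.13°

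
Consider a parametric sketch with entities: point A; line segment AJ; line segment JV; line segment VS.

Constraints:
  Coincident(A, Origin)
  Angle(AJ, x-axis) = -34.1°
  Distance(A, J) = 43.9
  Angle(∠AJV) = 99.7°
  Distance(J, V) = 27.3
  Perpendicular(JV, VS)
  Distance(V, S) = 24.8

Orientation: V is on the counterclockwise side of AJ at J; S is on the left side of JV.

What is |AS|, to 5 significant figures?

39.308

∠AJV = 99.7°, so JV runs at -34.1° + (180° − 99.7°) = 46.200° from the x-axis; with |JV| = 27.3, V = J + 27.3·(cos 46.200°, sin 46.200°) = (55.247, -4.9080). The perpendicularity gives VS at right angles to JV; with |VS| = 24.8 on the left of JV, S = V + 24.8·(-0.72176, 0.69214) = (37.348, 12.257). Then |AS| = |S − A| = 39.308.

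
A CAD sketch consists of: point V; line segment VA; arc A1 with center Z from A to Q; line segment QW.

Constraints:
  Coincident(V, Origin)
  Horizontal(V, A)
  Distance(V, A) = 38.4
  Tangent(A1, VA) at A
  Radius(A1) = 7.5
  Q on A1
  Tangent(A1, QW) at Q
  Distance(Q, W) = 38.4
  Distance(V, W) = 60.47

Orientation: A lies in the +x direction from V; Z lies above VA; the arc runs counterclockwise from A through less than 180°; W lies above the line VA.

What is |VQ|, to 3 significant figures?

46.6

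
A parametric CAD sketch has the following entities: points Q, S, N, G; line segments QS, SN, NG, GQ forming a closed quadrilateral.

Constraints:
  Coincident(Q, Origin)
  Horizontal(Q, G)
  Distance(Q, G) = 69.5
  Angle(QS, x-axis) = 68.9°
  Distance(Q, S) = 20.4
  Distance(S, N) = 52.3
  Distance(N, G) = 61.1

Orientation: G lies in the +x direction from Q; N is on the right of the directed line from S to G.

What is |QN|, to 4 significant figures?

36.74

Q is at the origin; QG is horizontal with |QG| = 69.5 and G in +x, so G = (69.5, 0). QS runs at 68.9° with |QS| = 20.4, so S = (7.344, 19.03). N is determined by |SN| = 52.3 and |NG| = 61.1 together: it lies at the intersection of circle(S, 52.3) and circle(G, 61.1). With |SG| = 65.00, the foot of the radical line on SG is 24.83 from S and the perpendicular offset is √(52.3² − 24.83²) = 46.03. Taking the right-of-SG solution: N = (17.61, -32.25).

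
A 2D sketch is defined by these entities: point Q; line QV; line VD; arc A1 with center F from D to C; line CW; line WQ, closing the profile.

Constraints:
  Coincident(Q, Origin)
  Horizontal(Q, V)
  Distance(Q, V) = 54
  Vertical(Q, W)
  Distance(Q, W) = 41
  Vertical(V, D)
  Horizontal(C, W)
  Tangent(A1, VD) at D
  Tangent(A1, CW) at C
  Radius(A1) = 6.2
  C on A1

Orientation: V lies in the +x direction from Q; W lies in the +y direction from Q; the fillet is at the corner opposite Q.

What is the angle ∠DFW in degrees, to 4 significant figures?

172.6°

The virtual corner opposite Q is at (54.00, 41.00). A1 meets VD tangentially, so FD is at right angles to VD and tangency of A1 to CW means the radius FC is perpendicular to CW, with radius 6.2, so the center F sits 6.2 in from both sides at F = (47.80, 34.80). That places the tangent points at D = (54.00, 34.80) on VD and C = (47.80, 41.00) on CW. Then cos ∠DFW = FD·FW / (|FD||FW|), giving 172.6°.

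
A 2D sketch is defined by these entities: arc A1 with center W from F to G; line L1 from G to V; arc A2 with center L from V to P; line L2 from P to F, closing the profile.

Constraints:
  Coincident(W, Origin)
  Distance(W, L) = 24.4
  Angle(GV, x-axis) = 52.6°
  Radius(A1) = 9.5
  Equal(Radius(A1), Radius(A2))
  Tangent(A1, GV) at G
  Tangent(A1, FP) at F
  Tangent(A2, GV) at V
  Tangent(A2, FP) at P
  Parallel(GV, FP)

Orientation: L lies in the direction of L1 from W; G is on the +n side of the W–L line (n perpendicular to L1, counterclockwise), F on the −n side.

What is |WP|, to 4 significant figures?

26.18

The slot axis is L1's direction at 52.6°, so u = (cos 52.6°, sin 52.6°) = (0.6074, 0.7944) and n = (−sin 52.6°, cos 52.6°) = (-0.7944, 0.6074). W is at the origin and L lies 24.4 along u from W, so L = 24.4·u = (14.82, 19.38). Tangency of A1 to both parallel lines with radius 9.5 puts G and F at W ± 9.5·n: G = (-7.547, 5.770), F = (7.547, -5.770). Equal radii place V and P the same way about L: V = L + 9.5·n = (7.273, 25.15), P = L − 9.5·n = (22.37, 13.61). Then |WP| = |P − W| = 26.18.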